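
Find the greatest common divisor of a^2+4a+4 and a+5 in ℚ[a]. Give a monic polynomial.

1

Euclidean algorithm in ℚ[a]:
  a^2+4a+4 = (a-1)(a+5) + (9)
  a+5 = ((1/9)a+5/9)(9) + (0)
The last nonzero remainder is the constant 9, so the polynomials are coprime and gcd = 1.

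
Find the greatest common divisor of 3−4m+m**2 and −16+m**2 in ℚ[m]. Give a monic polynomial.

Apply the Euclidean algorithm:
  m**2−4m+3 = (m**2−16) + (−4m+19)
  m**2−16 = (−(1/4)m−19/16)(−4m+19) + (105/16)
  −4m+19 = (−(64/105)m+304/105)(105/16) + (0)
The last nonzero remainder is the constant 105/16, so the polynomials are coprime and gcd = 1.

1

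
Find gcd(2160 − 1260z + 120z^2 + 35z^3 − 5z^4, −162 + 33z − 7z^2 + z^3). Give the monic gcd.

−6 + z

Repeated division with remainder:
  −5z^4 + 35z^3 + 120z^2 − 1260z + 2160 = (−5z)(z^3 − 7z^2 + 33z − 162) + (285z^2 − 2070z + 2160)
  z^3 − 7z^2 + 33z − 162 = ((1/285)z + 1/1083)(285z^2 − 2070z + 2160) + ((9867/361)z − 59202/361)
  285z^2 − 2070z + 2160 = ((34295/3289)z − 43320/3289)((9867/361)z − 59202/361) + (0)
Last nonzero remainder: (9867/361)z − 59202/361. Dividing through by 9867/361 gives the monic gcd z − 6.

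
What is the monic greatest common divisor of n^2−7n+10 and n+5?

1

Euclidean algorithm in ℚ[n]:
  n^2−7n+10 = (n−12)(n+5) + (70)
  n+5 = ((1/70)n+1/14)(70) + (0)
The last nonzero remainder is the constant 70, so the polynomials are coprime and gcd = 1.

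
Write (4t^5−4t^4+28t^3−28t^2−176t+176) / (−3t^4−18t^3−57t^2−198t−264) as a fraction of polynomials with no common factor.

(−4t^2+12t−8)/(3t+12)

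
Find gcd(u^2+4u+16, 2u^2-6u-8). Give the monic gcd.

1

Apply the Euclidean algorithm:
  u^2+4u+16 = (1/2)(2u^2-6u-8) + (7u+20)
  2u^2-6u-8 = ((2/7)u-82/49)(7u+20) + (1248/49)
  7u+20 = ((343/1248)u+245/312)(1248/49) + (0)
The last nonzero remainder is the constant 1248/49, so the polynomials are coprime and gcd = 1.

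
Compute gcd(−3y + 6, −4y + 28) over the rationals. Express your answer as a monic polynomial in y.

1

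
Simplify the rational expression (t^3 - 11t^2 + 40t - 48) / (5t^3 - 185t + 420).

(t - 4)/(5t + 35)

Euclidean algorithm in ℚ[t]:
  t^3 - 11t^2 + 40t - 48 = (1/5)(5t^3 - 185t + 420) + (-11t^2 + 77t - 132)
  5t^3 - 185t + 420 = (-(5/11)t - 35/11)(-11t^2 + 77t - 132) + (0)
Last nonzero remainder: -11t^2 + 77t - 132. Dividing through by -11 gives the monic gcd t^2 - 7t + 12.
Cancel t^2 - 7t + 12 from numerator and denominator to get the reduced form.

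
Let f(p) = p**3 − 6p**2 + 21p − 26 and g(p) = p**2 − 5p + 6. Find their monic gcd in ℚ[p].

Repeated division with remainder:
  p**3 − 6p**2 + 21p − 26 = (p − 1)(p**2 − 5p + 6) + (10p − 20)
  p**2 − 5p + 6 = ((1/10)p − 3/10)(10p − 20) + (0)
Last nonzero remainder: 10p − 20. Dividing through by 10 gives the monic gcd p − 2.

p − 2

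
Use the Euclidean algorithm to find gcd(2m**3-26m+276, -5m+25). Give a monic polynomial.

1

Apply the Euclidean algorithm:
  2m**3-26m+276 = (-(2/5)m**2-2m-24/5)(-5m+25) + (396)
  -5m+25 = (-(5/396)m+25/396)(396) + (0)
The last nonzero remainder is the constant 396, so the polynomials are coprime and gcd = 1.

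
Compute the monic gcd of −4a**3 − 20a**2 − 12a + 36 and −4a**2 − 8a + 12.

Apply the Euclidean algorithm:
  −4a**3 − 20a**2 − 12a + 36 = (a + 3)(−4a**2 − 8a + 12) + (0)
Last nonzero remainder: −4a**2 − 8a + 12. Dividing through by −4 gives the monic gcd a**2 + 2a − 3.

a**2 + 2a − 3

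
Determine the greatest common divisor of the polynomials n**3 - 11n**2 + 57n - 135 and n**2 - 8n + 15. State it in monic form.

n - 5

By polynomial division,
  n**3 - 11n**2 + 57n - 135 = (n - 3)(n**2 - 8n + 15) + (18n - 90)
  n**2 - 8n + 15 = ((1/18)n - 1/6)(18n - 90) + (0)
Last nonzero remainder: 18n - 90. Dividing through by 18 gives the monic gcd n - 5.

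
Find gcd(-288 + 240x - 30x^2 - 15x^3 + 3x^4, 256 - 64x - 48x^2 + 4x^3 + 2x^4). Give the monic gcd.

32 - 16x - 2x^2 + x^3

By polynomial division,
  3x^4 - 15x^3 - 30x^2 + 240x - 288 = (3/2)(2x^4 + 4x^3 - 48x^2 - 64x + 256) + (-21x^3 + 42x^2 + 336x - 672)
  2x^4 + 4x^3 - 48x^2 - 64x + 256 = (-(2/21)x - 8/21)(-21x^3 + 42x^2 + 336x - 672) + (0)
Last nonzero remainder: -21x^3 + 42x^2 + 336x - 672. Dividing through by -21 gives the monic gcd x^3 - 2x^2 - 16x + 32.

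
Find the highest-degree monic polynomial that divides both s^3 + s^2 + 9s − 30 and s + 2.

1

Apply the Euclidean algorithm:
  s^3 + s^2 + 9s − 30 = (s^2 − s + 11)(s + 2) + (−52)
  s + 2 = (−(1/52)s − 1/26)(−52) + (0)
The last nonzero remainder is the constant −52, so the polynomials are coprime and gcd = 1.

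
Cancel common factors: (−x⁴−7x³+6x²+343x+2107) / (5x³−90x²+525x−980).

(−x³−14x²−92x−301)/(5x²−55x+140)

Repeated division with remainder:
  −x⁴−7x³+6x²+343x+2107 = (−(1/5)x−5)(5x³−90x²+525x−980) + (−339x²+2772x−2793)
  5x³−90x²+525x−980 = (−(5/339)x+1850/12769)(−339x²+2772x−2793) + ((1049510/12769)x−7346570/12769)
  −339x²+2772x−2793 = (−(4328691/1049510)x+727833/149930)((1049510/12769)x−7346570/12769) + (0)
Last nonzero remainder: (1049510/12769)x−7346570/12769. Dividing through by 1049510/12769 gives the monic gcd x−7.
Cancel x−7 from numerator and denominator to get the reduced form.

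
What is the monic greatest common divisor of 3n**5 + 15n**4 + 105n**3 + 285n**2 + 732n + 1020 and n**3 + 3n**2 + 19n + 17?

n**2 + 2n + 17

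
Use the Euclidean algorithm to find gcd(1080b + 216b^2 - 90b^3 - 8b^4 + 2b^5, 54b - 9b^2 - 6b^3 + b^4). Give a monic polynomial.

-18b - 3b^2 + b^3

Apply the Euclidean algorithm:
  2b^5 - 8b^4 - 90b^3 + 216b^2 + 1080b = (2b + 4)(b^4 - 6b^3 - 9b^2 + 54b) + (-48b^3 + 144b^2 + 864b)
  b^4 - 6b^3 - 9b^2 + 54b = (-(1/48)b + 1/16)(-48b^3 + 144b^2 + 864b) + (0)
Last nonzero remainder: -48b^3 + 144b^2 + 864b. Dividing through by -48 gives the monic gcd b^3 - 3b^2 - 18b.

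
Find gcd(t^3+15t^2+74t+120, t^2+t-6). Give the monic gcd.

Apply the Euclidean algorithm:
  t^3+15t^2+74t+120 = (t+14)(t^2+t-6) + (66t+204)
  t^2+t-6 = ((1/66)t-23/726)(66t+204) + (56/121)
  66t+204 = ((3993/28)t+6171/14)(56/121) + (0)
The last nonzero remainder is the constant 56/121, so the polynomials are coprime and gcd = 1.

1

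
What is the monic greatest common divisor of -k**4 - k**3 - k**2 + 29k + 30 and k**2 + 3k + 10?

Apply the Euclidean algorithm:
  -k**4 - k**3 - k**2 + 29k + 30 = (-k**2 + 2k + 3)(k**2 + 3k + 10) + (0)
The last nonzero remainder k**2 + 3k + 10 is already monic.

k**2 + 3k + 10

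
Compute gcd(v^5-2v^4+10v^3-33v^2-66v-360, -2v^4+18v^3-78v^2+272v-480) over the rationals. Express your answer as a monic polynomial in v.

Euclidean algorithm in ℚ[v]:
  v^5-2v^4+10v^3-33v^2-66v-360 = (-(1/2)v-7/2)(-2v^4+18v^3-78v^2+272v-480) + (34v^3-170v^2+646v-2040)
  -2v^4+18v^3-78v^2+272v-480 = (-(1/17)v+4/17)(34v^3-170v^2+646v-2040) + (0)
Last nonzero remainder: 34v^3-170v^2+646v-2040. Dividing through by 34 gives the monic gcd v^3-5v^2+19v-60.

v^3-5v^2+19v-60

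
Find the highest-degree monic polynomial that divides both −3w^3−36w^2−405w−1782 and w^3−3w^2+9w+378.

Euclidean algorithm in ℚ[w]:
  −3w^3−36w^2−405w−1782 = (−3)(w^3−3w^2+9w+378) + (−45w^2−378w−648)
  w^3−3w^2+9w+378 = (−(1/45)w+19/75)(−45w^2−378w−648) + ((2259/25)w+13554/25)
  −45w^2−378w−648 = (−(125/251)w−300/251)((2259/25)w+13554/25) + (0)
Last nonzero remainder: (2259/25)w+13554/25. Dividing through by 2259/25 gives the monic gcd w+6.

w+6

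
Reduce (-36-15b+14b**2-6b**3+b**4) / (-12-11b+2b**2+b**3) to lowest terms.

(-36+21b-7b**2+b**3)/(-12+b+b**2)

Apply the Euclidean algorithm:
  b**4-6b**3+14b**2-15b-36 = (b-8)(b**3+2b**2-11b-12) + (41b**2-91b-132)
  b**3+2b**2-11b-12 = ((1/41)b+173/1681)(41b**2-91b-132) + ((2664/1681)b+2664/1681)
  41b**2-91b-132 = ((68921/2664)b-18491/222)((2664/1681)b+2664/1681) + (0)
Last nonzero remainder: (2664/1681)b+2664/1681. Dividing through by 2664/1681 gives the monic gcd b+1.
Cancel b+1 from numerator and denominator to get the reduced form.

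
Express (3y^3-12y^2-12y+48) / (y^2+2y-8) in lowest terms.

Euclidean algorithm in ℚ[y]:
  3y^3-12y^2-12y+48 = (3y-18)(y^2+2y-8) + (48y-96)
  y^2+2y-8 = ((1/48)y+1/12)(48y-96) + (0)
Last nonzero remainder: 48y-96. Dividing through by 48 gives the monic gcd y-2.
Cancel y-2 from numerator and denominator to get the reduced form.

(3y^2-6y-24)/(y+4)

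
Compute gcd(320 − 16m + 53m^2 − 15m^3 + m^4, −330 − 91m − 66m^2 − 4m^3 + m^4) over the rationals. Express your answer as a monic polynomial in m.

5 + m + m^2

By polynomial division,
  m^4 − 15m^3 + 53m^2 − 16m + 320 = (m^4 − 4m^3 − 66m^2 − 91m − 330) + (−11m^3 + 119m^2 + 75m + 650)
  m^4 − 4m^3 − 66m^2 − 91m − 330 = (−(1/11)m − 75/121)(−11m^3 + 119m^2 + 75m + 650) + ((1764/121)m^2 + (1764/121)m + 8820/121)
  −11m^3 + 119m^2 + 75m + 650 = (−(1331/1764)m + 7865/882)((1764/121)m^2 + (1764/121)m + 8820/121) + (0)
Last nonzero remainder: (1764/121)m^2 + (1764/121)m + 8820/121. Dividing through by 1764/121 gives the monic gcd m^2 + m + 5.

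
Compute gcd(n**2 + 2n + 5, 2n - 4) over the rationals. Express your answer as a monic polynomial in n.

1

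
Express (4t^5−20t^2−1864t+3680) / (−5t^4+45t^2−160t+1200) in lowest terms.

(−4t^3+4t^2−84t+184)/(5t^2−5t+60)

Repeated division with remainder:
  4t^5−20t^2−1864t+3680 = (−(4/5)t)(−5t^4+45t^2−160t+1200) + (36t^3−148t^2−904t+3680)
  −5t^4+45t^2−160t+1200 = (−(5/36)t−185/324)(36t^3−148t^2−904t+3680) + (−(13370/81)t^2−(13370/81)t+267400/81)
  36t^3−148t^2−904t+3680 = (−(1458/6685)t+7452/6685)(−(13370/81)t^2−(13370/81)t+267400/81) + (0)
Last nonzero remainder: −(13370/81)t^2−(13370/81)t+267400/81. Dividing through by −13370/81 gives the monic gcd t^2+t−20.
Cancel t^2+t−20 from numerator and denominator to get the reduced form.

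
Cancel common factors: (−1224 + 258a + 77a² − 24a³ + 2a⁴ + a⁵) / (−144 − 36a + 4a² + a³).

Apply the Euclidean algorithm:
  a⁵ + 2a⁴ − 24a³ + 77a² + 258a − 1224 = (a² − 2a + 20)(a³ + 4a² − 36a − 144) + (69a² + 690a + 1656)
  a³ + 4a² − 36a − 144 = ((1/69)a − 2/23)(69a² + 690a + 1656) + (0)
Last nonzero remainder: 69a² + 690a + 1656. Dividing through by 69 gives the monic gcd a² + 10a + 24.
Cancel a² + 10a + 24 from numerator and denominator to get the reduced form.

(−51 + 32a − 8a² + a³)/(−6 + a)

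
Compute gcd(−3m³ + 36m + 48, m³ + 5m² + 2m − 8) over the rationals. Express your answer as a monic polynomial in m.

Apply the Euclidean algorithm:
  −3m³ + 36m + 48 = (−3)(m³ + 5m² + 2m − 8) + (15m² + 42m + 24)
  m³ + 5m² + 2m − 8 = ((1/15)m + 11/75)(15m² + 42m + 24) + (−(144/25)m − 288/25)
  15m² + 42m + 24 = (−(125/48)m − 25/12)(−(144/25)m − 288/25) + (0)
Last nonzero remainder: −(144/25)m − 288/25. Dividing through by −144/25 gives the monic gcd m + 2.

m + 2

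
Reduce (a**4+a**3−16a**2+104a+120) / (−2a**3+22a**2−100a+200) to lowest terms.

(−a**2−7a−6)/(2a−10)

Euclidean algorithm in ℚ[a]:
  a**4+a**3−16a**2+104a+120 = (−(1/2)a−6)(−2a**3+22a**2−100a+200) + (66a**2−396a+1320)
  −2a**3+22a**2−100a+200 = (−(1/33)a+5/33)(66a**2−396a+1320) + (0)
Last nonzero remainder: 66a**2−396a+1320. Dividing through by 66 gives the monic gcd a**2−6a+20.
Cancel a**2−6a+20 from numerator and denominator to get the reduced form.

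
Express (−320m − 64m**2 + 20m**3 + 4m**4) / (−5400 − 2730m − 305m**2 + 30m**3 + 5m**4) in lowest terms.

Repeated division with remainder:
  4m**4 + 20m**3 − 64m**2 − 320m = (4/5)(5m**4 + 30m**3 − 305m**2 − 2730m − 5400) + (−4m**3 + 180m**2 + 1864m + 4320)
  5m**4 + 30m**3 − 305m**2 − 2730m − 5400 = (−(5/4)m − 255/4)(−4m**3 + 180m**2 + 1864m + 4320) + (13500m**2 + 121500m + 270000)
  −4m**3 + 180m**2 + 1864m + 4320 = (−(1/3375)m + 2/125)(13500m**2 + 121500m + 270000) + (0)
Last nonzero remainder: 13500m**2 + 121500m + 270000. Dividing through by 13500 gives the monic gcd m**2 + 9m + 20.
Cancel m**2 + 9m + 20 from numerator and denominator to get the reduced form.

(−16m + 4m**2)/(−270 − 15m + 5m**2)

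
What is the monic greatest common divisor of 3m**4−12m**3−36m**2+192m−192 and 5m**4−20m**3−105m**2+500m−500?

m**2−4m+4

By polynomial division,
  3m**4−12m**3−36m**2+192m−192 = (3/5)(5m**4−20m**3−105m**2+500m−500) + (27m**2−108m+108)
  5m**4−20m**3−105m**2+500m−500 = ((5/27)m**2−125/27)(27m**2−108m+108) + (0)
Last nonzero remainder: 27m**2−108m+108. Dividing through by 27 gives the monic gcd m**2−4m+4.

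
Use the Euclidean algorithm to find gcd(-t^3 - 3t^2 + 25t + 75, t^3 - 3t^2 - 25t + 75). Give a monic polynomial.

t^2 - 25

By polynomial division,
  -t^3 - 3t^2 + 25t + 75 = (-1)(t^3 - 3t^2 - 25t + 75) + (-6t^2 + 150)
  t^3 - 3t^2 - 25t + 75 = (-(1/6)t + 1/2)(-6t^2 + 150) + (0)
Last nonzero remainder: -6t^2 + 150. Dividing through by -6 gives the monic gcd t^2 - 25.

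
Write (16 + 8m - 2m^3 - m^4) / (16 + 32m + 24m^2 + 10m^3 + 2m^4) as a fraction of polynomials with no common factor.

Apply the Euclidean algorithm:
  -m^4 - 2m^3 + 8m + 16 = (-1/2)(2m^4 + 10m^3 + 24m^2 + 32m + 16) + (3m^3 + 12m^2 + 24m + 24)
  2m^4 + 10m^3 + 24m^2 + 32m + 16 = ((2/3)m + 2/3)(3m^3 + 12m^2 + 24m + 24) + (0)
Last nonzero remainder: 3m^3 + 12m^2 + 24m + 24. Dividing through by 3 gives the monic gcd m^3 + 4m^2 + 8m + 8.
Cancel m^3 + 4m^2 + 8m + 8 from numerator and denominator to get the reduced form.

(2 - m)/(2 + 2m)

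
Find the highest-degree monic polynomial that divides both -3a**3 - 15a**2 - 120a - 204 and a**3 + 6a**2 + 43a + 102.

By polynomial division,
  -3a**3 - 15a**2 - 120a - 204 = (-3)(a**3 + 6a**2 + 43a + 102) + (3a**2 + 9a + 102)
  a**3 + 6a**2 + 43a + 102 = ((1/3)a + 1)(3a**2 + 9a + 102) + (0)
Last nonzero remainder: 3a**2 + 9a + 102. Dividing through by 3 gives the monic gcd a**2 + 3a + 34.

a**2 + 3a + 34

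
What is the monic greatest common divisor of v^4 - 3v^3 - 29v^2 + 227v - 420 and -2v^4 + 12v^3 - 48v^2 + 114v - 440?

Apply the Euclidean algorithm:
  v^4 - 3v^3 - 29v^2 + 227v - 420 = (-1/2)(-2v^4 + 12v^3 - 48v^2 + 114v - 440) + (3v^3 - 53v^2 + 284v - 640)
  -2v^4 + 12v^3 - 48v^2 + 114v - 440 = (-(2/3)v - 70/9)(3v^3 - 53v^2 + 284v - 640) + (-(2438/9)v^2 + (17066/9)v - 48760/9)
  3v^3 - 53v^2 + 284v - 640 = (-(27/2438)v + 144/1219)(-(2438/9)v^2 + (17066/9)v - 48760/9) + (0)
Last nonzero remainder: -(2438/9)v^2 + (17066/9)v - 48760/9. Dividing through by -2438/9 gives the monic gcd v^2 - 7v + 20.

v^2 - 7v + 20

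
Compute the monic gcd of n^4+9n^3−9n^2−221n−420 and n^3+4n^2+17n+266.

n+7

Repeated division with remainder:
  n^4+9n^3−9n^2−221n−420 = (n+5)(n^3+4n^2+17n+266) + (−46n^2−572n−1750)
  n^3+4n^2+17n+266 = (−(1/46)n+97/529)(−46n^2−572n−1750) + ((44352/529)n+310464/529)
  −46n^2−572n−1750 = (−(12167/22176)n−66125/22176)((44352/529)n+310464/529) + (0)
Last nonzero remainder: (44352/529)n+310464/529. Dividing through by 44352/529 gives the monic gcd n+7.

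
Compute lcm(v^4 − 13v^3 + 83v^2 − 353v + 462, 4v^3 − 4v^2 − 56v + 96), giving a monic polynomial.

v^6 − 12v^5 + 58v^4 − 114v^3 − 887v^2 + 4698v − 5544

Repeated division with remainder:
  v^4 − 13v^3 + 83v^2 − 353v + 462 = ((1/4)v − 3)(4v^3 − 4v^2 − 56v + 96) + (85v^2 − 545v + 750)
  4v^3 − 4v^2 − 56v + 96 = ((4/85)v + 368/1445)(85v^2 − 545v + 750) + ((13728/289)v − 27456/289)
  85v^2 − 545v + 750 = ((24565/13728)v − 36125/4576)((13728/289)v − 27456/289) + (0)
Last nonzero remainder: (13728/289)v − 27456/289. Dividing through by 13728/289 gives the monic gcd v − 2.
Then lcm(f, g) = f·g / gcd(f, g); expanding and making the result monic gives the answer.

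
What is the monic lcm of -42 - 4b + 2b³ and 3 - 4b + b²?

21 - 19b - 2b² - b³ + b⁴

Euclidean algorithm in ℚ[b]:
  2b³ - 4b - 42 = (2b + 8)(b² - 4b + 3) + (22b - 66)
  b² - 4b + 3 = ((1/22)b - 1/22)(22b - 66) + (0)
Last nonzero remainder: 22b - 66. Dividing through by 22 gives the monic gcd b - 3.
Then lcm(f, g) = f·g / gcd(f, g); expanding and making the result monic gives the answer.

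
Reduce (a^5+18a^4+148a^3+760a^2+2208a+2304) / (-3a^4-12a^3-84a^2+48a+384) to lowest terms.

(-a^2-12a-36)/(3a-6)

Repeated division with remainder:
  a^5+18a^4+148a^3+760a^2+2208a+2304 = (-(1/3)a-14/3)(-3a^4-12a^3-84a^2+48a+384) + (64a^3+384a^2+2560a+4096)
  -3a^4-12a^3-84a^2+48a+384 = (-(3/64)a+3/32)(64a^3+384a^2+2560a+4096) + (0)
Last nonzero remainder: 64a^3+384a^2+2560a+4096. Dividing through by 64 gives the monic gcd a^3+6a^2+40a+64.
Cancel a^3+6a^2+40a+64 from numerator and denominator to get the reduced form.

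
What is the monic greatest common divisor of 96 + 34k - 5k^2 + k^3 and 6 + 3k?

2 + k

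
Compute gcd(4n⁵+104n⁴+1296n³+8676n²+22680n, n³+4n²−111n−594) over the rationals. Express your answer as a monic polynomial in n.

n²+15n+54

Euclidean algorithm in ℚ[n]:
  4n⁵+104n⁴+1296n³+8676n²+22680n = (4n²+88n+1388)(n³+4n²−111n−594) + (15268n²+229020n+824472)
  n³+4n²−111n−594 = ((1/15268)n−1/1388)(15268n²+229020n+824472) + (0)
Last nonzero remainder: 15268n²+229020n+824472. Dividing through by 15268 gives the monic gcd n²+15n+54.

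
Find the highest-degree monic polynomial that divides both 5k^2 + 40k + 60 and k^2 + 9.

Euclidean algorithm in ℚ[k]:
  5k^2 + 40k + 60 = (5)(k^2 + 9) + (40k + 15)
  k^2 + 9 = ((1/40)k - 3/320)(40k + 15) + (585/64)
  40k + 15 = ((512/117)k + 64/39)(585/64) + (0)
The last nonzero remainder is the constant 585/64, so the polynomials are coprime and gcd = 1.

1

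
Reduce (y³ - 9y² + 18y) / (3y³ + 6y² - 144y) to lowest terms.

(y - 3)/(3y + 24)

Repeated division with remainder:
  y³ - 9y² + 18y = (1/3)(3y³ + 6y² - 144y) + (-11y² + 66y)
  3y³ + 6y² - 144y = (-(3/11)y - 24/11)(-11y² + 66y) + (0)
Last nonzero remainder: -11y² + 66y. Dividing through by -11 gives the monic gcd y² - 6y.
Cancel y² - 6y from numerator and denominator to get the reduced form.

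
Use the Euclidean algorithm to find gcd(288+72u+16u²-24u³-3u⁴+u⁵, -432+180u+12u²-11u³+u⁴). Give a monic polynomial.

72-18u-5u²+u³

Apply the Euclidean algorithm:
  u⁵-3u⁴-24u³+16u²+72u+288 = (u+8)(u⁴-11u³+12u²+180u-432) + (52u³-260u²-936u+3744)
  u⁴-11u³+12u²+180u-432 = ((1/52)u-3/26)(52u³-260u²-936u+3744) + (0)
Last nonzero remainder: 52u³-260u²-936u+3744. Dividing through by 52 gives the monic gcd u³-5u²-18u+72.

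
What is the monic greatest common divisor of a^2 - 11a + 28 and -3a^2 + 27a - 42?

a - 7

Repeated division with remainder:
  a^2 - 11a + 28 = (-1/3)(-3a^2 + 27a - 42) + (-2a + 14)
  -3a^2 + 27a - 42 = ((3/2)a - 3)(-2a + 14) + (0)
Last nonzero remainder: -2a + 14. Dividing through by -2 gives the monic gcd a - 7.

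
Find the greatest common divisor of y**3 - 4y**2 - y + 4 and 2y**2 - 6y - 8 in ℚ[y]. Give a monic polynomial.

Repeated division with remainder:
  y**3 - 4y**2 - y + 4 = ((1/2)y - 1/2)(2y**2 - 6y - 8) + (0)
Last nonzero remainder: 2y**2 - 6y - 8. Dividing through by 2 gives the monic gcd y**2 - 3y - 4.

y**2 - 3y - 4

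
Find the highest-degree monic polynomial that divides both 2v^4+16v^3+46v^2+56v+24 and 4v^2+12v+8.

Apply the Euclidean algorithm:
  2v^4+16v^3+46v^2+56v+24 = ((1/2)v^2+(5/2)v+3)(4v^2+12v+8) + (0)
Last nonzero remainder: 4v^2+12v+8. Dividing through by 4 gives the monic gcd v^2+3v+2.

v^2+3v+2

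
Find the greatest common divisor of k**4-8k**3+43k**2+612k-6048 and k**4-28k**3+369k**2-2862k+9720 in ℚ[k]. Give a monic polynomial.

By polynomial division,
  k**4-8k**3+43k**2+612k-6048 = (k**4-28k**3+369k**2-2862k+9720) + (20k**3-326k**2+3474k-15768)
  k**4-28k**3+369k**2-2862k+9720 = ((1/20)k-117/200)(20k**3-326k**2+3474k-15768) + ((459/100)k**2-(4131/100)k+12393/25)
  20k**3-326k**2+3474k-15768 = ((2000/459)k-14600/459)((459/100)k**2-(4131/100)k+12393/25) + (0)
Last nonzero remainder: (459/100)k**2-(4131/100)k+12393/25. Dividing through by 459/100 gives the monic gcd k**2-9k+108.

k**2-9k+108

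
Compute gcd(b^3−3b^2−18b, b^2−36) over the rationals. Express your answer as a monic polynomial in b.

Apply the Euclidean algorithm:
  b^3−3b^2−18b = (b−3)(b^2−36) + (18b−108)
  b^2−36 = ((1/18)b+1/3)(18b−108) + (0)
Last nonzero remainder: 18b−108. Dividing through by 18 gives the monic gcd b−6.

b−6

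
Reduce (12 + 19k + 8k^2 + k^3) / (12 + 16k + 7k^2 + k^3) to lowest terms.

(4 + 5k + k^2)/(4 + 4k + k^2)

Euclidean algorithm in ℚ[k]:
  k^3 + 8k^2 + 19k + 12 = (k^3 + 7k^2 + 16k + 12) + (k^2 + 3k)
  k^3 + 7k^2 + 16k + 12 = (k + 4)(k^2 + 3k) + (4k + 12)
  k^2 + 3k = ((1/4)k)(4k + 12) + (0)
Last nonzero remainder: 4k + 12. Dividing through by 4 gives the monic gcd k + 3.
Cancel k + 3 from numerator and denominator to get the reduced form.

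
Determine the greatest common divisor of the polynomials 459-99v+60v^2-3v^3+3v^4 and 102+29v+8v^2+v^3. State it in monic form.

17+2v+v^2

Repeated division with remainder:
  3v^4-3v^3+60v^2-99v+459 = (3v-27)(v^3+8v^2+29v+102) + (189v^2+378v+3213)
  v^3+8v^2+29v+102 = ((1/189)v+2/63)(189v^2+378v+3213) + (0)
Last nonzero remainder: 189v^2+378v+3213. Dividing through by 189 gives the monic gcd v^2+2v+17.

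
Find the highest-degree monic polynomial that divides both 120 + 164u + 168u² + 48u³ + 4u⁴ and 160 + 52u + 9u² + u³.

5 + u

By polynomial division,
  4u⁴ + 48u³ + 168u² + 164u + 120 = (4u + 12)(u³ + 9u² + 52u + 160) + (−148u² − 1100u − 1800)
  u³ + 9u² + 52u + 160 = (−(1/148)u − 29/2738)(−148u² − 1100u − 1800) + ((38588/1369)u + 192940/1369)
  −148u² − 1100u − 1800 = (−(50653/9647)u − 123210/9647)((38588/1369)u + 192940/1369) + (0)
Last nonzero remainder: (38588/1369)u + 192940/1369. Dividing through by 38588/1369 gives the monic gcd u + 5.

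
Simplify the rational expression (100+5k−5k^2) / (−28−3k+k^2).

(25−5k)/(−7+k)

By polynomial division,
  −5k^2+5k+100 = (−5)(k^2−3k−28) + (−10k−40)
  k^2−3k−28 = (−(1/10)k+7/10)(−10k−40) + (0)
Last nonzero remainder: −10k−40. Dividing through by −10 gives the monic gcd k+4.
Cancel k+4 from numerator and denominator to get the reduced form.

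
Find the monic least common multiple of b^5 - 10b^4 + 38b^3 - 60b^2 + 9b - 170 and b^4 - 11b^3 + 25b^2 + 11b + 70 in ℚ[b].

By polynomial division,
  b^5 - 10b^4 + 38b^3 - 60b^2 + 9b - 170 = (b + 1)(b^4 - 11b^3 + 25b^2 + 11b + 70) + (24b^3 - 96b^2 - 72b - 240)
  b^4 - 11b^3 + 25b^2 + 11b + 70 = ((1/24)b - 7/24)(24b^3 - 96b^2 - 72b - 240) + (0)
Last nonzero remainder: 24b^3 - 96b^2 - 72b - 240. Dividing through by 24 gives the monic gcd b^3 - 4b^2 - 3b - 10.
Then lcm(f, g) = f·g / gcd(f, g); expanding and making the result monic gives the answer.

b^6 - 17b^5 + 108b^4 - 326b^3 + 429b^2 - 233b + 1190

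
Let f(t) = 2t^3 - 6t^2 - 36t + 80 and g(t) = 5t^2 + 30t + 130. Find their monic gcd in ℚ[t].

1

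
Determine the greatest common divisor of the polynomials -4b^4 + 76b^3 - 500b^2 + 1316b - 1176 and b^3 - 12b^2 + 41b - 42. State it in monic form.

b^3 - 12b^2 + 41b - 42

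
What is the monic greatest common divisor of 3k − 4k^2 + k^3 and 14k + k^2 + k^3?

k

Repeated division with remainder:
  k^3 − 4k^2 + 3k = (k^3 + k^2 + 14k) + (−5k^2 − 11k)
  k^3 + k^2 + 14k = (−(1/5)k + 6/25)(−5k^2 − 11k) + ((416/25)k)
  −5k^2 − 11k = (−(125/416)k − 275/416)((416/25)k) + (0)
Last nonzero remainder: (416/25)k. Dividing through by 416/25 gives the monic gcd k.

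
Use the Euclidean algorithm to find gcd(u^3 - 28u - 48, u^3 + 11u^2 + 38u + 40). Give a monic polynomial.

u^2 + 6u + 8

Euclidean algorithm in ℚ[u]:
  u^3 - 28u - 48 = (u^3 + 11u^2 + 38u + 40) + (-11u^2 - 66u - 88)
  u^3 + 11u^2 + 38u + 40 = (-(1/11)u - 5/11)(-11u^2 - 66u - 88) + (0)
Last nonzero remainder: -11u^2 - 66u - 88. Dividing through by -11 gives the monic gcd u^2 + 6u + 8.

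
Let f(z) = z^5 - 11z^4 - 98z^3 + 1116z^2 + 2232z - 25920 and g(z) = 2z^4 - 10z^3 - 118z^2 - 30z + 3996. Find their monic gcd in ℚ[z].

Repeated division with remainder:
  z^5 - 11z^4 - 98z^3 + 1116z^2 + 2232z - 25920 = ((1/2)z - 3)(2z^4 - 10z^3 - 118z^2 - 30z + 3996) + (-69z^3 + 777z^2 + 144z - 13932)
  2z^4 - 10z^3 - 118z^2 - 30z + 3996 = (-(2/69)z - 96/529)(-69z^3 + 777z^2 + 144z - 13932) + ((14378/529)z^2 - (215670/529)z + 776412/529)
  -69z^3 + 777z^2 + 144z - 13932 = (-(36501/14378)z - 68241/7189)((14378/529)z^2 - (215670/529)z + 776412/529) + (0)
Last nonzero remainder: (14378/529)z^2 - (215670/529)z + 776412/529. Dividing through by 14378/529 gives the monic gcd z^2 - 15z + 54.

z^2 - 15z + 54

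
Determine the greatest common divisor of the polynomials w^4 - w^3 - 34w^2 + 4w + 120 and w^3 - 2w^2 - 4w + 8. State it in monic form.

Apply the Euclidean algorithm:
  w^4 - w^3 - 34w^2 + 4w + 120 = (w + 1)(w^3 - 2w^2 - 4w + 8) + (-28w^2 + 112)
  w^3 - 2w^2 - 4w + 8 = (-(1/28)w + 1/14)(-28w^2 + 112) + (0)
Last nonzero remainder: -28w^2 + 112. Dividing through by -28 gives the monic gcd w^2 - 4.

w^2 - 4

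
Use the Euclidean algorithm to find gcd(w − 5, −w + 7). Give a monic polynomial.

1

Euclidean algorithm in ℚ[w]:
  w − 5 = (−1)(−w + 7) + (2)
  −w + 7 = (−(1/2)w + 7/2)(2) + (0)
The last nonzero remainder is the constant 2, so the polynomials are coprime and gcd = 1.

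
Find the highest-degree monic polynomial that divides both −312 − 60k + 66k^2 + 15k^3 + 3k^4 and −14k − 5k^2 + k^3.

Apply the Euclidean algorithm:
  3k^4 + 15k^3 + 66k^2 − 60k − 312 = (3k + 30)(k^3 − 5k^2 − 14k) + (258k^2 + 360k − 312)
  k^3 − 5k^2 − 14k = ((1/258)k − 275/11094)(258k^2 + 360k − 312) + (−(7150/1849)k − 14300/1849)
  258k^2 + 360k − 312 = (−(238521/3575)k + 11094/275)(−(7150/1849)k − 14300/1849) + (0)
Last nonzero remainder: −(7150/1849)k − 14300/1849. Dividing through by −7150/1849 gives the monic gcd k + 2.

2 + k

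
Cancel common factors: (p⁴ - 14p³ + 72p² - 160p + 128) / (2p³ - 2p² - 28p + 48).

(p³ - 12p² + 48p - 64)/(2p² + 2p - 24)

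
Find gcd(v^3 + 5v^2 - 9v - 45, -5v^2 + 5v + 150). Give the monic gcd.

v + 5

Apply the Euclidean algorithm:
  v^3 + 5v^2 - 9v - 45 = (-(1/5)v - 6/5)(-5v^2 + 5v + 150) + (27v + 135)
  -5v^2 + 5v + 150 = (-(5/27)v + 10/9)(27v + 135) + (0)
Last nonzero remainder: 27v + 135. Dividing through by 27 gives the monic gcd v + 5.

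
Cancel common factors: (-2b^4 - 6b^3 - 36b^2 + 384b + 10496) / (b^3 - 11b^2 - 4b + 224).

Repeated division with remainder:
  -2b^4 - 6b^3 - 36b^2 + 384b + 10496 = (-2b - 28)(b^3 - 11b^2 - 4b + 224) + (-352b^2 + 720b + 16768)
  b^3 - 11b^2 - 4b + 224 = (-(1/352)b + 197/7744)(-352b^2 + 720b + 16768) + ((12255/484)b - 24510/121)
  -352b^2 + 720b + 16768 = (-(170368/12255)b - 1014464/12255)((12255/484)b - 24510/121) + (0)
Last nonzero remainder: (12255/484)b - 24510/121. Dividing through by 12255/484 gives the monic gcd b - 8.
Cancel b - 8 from numerator and denominator to get the reduced form.

(-2b^3 - 22b^2 - 212b - 1312)/(b^2 - 3b - 28)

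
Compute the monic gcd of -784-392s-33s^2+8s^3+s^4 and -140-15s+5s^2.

Apply the Euclidean algorithm:
  s^4+8s^3-33s^2-392s-784 = ((1/5)s^2+(11/5)s+28/5)(5s^2-15s-140) + (0)
Last nonzero remainder: 5s^2-15s-140. Dividing through by 5 gives the monic gcd s^2-3s-28.

-28-3s+s^2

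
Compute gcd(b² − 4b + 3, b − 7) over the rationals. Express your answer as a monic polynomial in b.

1

Apply the Euclidean algorithm:
  b² − 4b + 3 = (b + 3)(b − 7) + (24)
  b − 7 = ((1/24)b − 7/24)(24) + (0)
The last nonzero remainder is the constant 24, so the polynomials are coprime and gcd = 1.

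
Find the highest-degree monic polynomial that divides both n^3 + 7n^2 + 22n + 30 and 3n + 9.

n + 3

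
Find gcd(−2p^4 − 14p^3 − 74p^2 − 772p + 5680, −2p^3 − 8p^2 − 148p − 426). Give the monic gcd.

p^2 + p + 71

By polynomial division,
  −2p^4 − 14p^3 − 74p^2 − 772p + 5680 = (p + 3)(−2p^3 − 8p^2 − 148p − 426) + (98p^2 + 98p + 6958)
  −2p^3 − 8p^2 − 148p − 426 = (−(1/49)p − 3/49)(98p^2 + 98p + 6958) + (0)
Last nonzero remainder: 98p^2 + 98p + 6958. Dividing through by 98 gives the monic gcd p^2 + p + 71.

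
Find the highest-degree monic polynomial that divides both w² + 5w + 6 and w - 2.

1

By polynomial division,
  w² + 5w + 6 = (w + 7)(w - 2) + (20)
  w - 2 = ((1/20)w - 1/10)(20) + (0)
The last nonzero remainder is the constant 20, so the polynomials are coprime and gcd = 1.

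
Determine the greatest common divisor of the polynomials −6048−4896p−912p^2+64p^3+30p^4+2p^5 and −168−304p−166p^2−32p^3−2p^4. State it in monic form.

84+68p+15p^2+p^3

Euclidean algorithm in ℚ[p]:
  2p^5+30p^4+64p^3−912p^2−4896p−6048 = (−p+1)(−2p^4−32p^3−166p^2−304p−168) + (−70p^3−1050p^2−4760p−5880)
  −2p^4−32p^3−166p^2−304p−168 = ((1/35)p+1/35)(−70p^3−1050p^2−4760p−5880) + (0)
Last nonzero remainder: −70p^3−1050p^2−4760p−5880. Dividing through by −70 gives the monic gcd p^3+15p^2+68p+84.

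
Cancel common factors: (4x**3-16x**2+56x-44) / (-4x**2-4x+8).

By polynomial division,
  4x**3-16x**2+56x-44 = (-x+5)(-4x**2-4x+8) + (84x-84)
  -4x**2-4x+8 = (-(1/21)x-2/21)(84x-84) + (0)
Last nonzero remainder: 84x-84. Dividing through by 84 gives the monic gcd x-1.
Cancel x-1 from numerator and denominator to get the reduced form.

(-x**2+3x-11)/(x+2)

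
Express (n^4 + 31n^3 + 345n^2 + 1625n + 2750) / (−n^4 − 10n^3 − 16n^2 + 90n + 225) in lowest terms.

(−n^2 − 21n − 110)/(n^2 − 9)

Apply the Euclidean algorithm:
  n^4 + 31n^3 + 345n^2 + 1625n + 2750 = (−1)(−n^4 − 10n^3 − 16n^2 + 90n + 225) + (21n^3 + 329n^2 + 1715n + 2975)
  −n^4 − 10n^3 − 16n^2 + 90n + 225 = (−(1/21)n + 17/63)(21n^3 + 329n^2 + 1715n + 2975) + (−(208/9)n^2 − (2080/9)n − 5200/9)
  21n^3 + 329n^2 + 1715n + 2975 = (−(189/208)n − 1071/208)(−(208/9)n^2 − (2080/9)n − 5200/9) + (0)
Last nonzero remainder: −(208/9)n^2 − (2080/9)n − 5200/9. Dividing through by −208/9 gives the monic gcd n^2 + 10n + 25.
Cancel n^2 + 10n + 25 from numerator and denominator to get the reduced form.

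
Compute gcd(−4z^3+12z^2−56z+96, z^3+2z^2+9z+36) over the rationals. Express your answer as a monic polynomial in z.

z^2−z+12

Euclidean algorithm in ℚ[z]:
  −4z^3+12z^2−56z+96 = (−4)(z^3+2z^2+9z+36) + (20z^2−20z+240)
  z^3+2z^2+9z+36 = ((1/20)z+3/20)(20z^2−20z+240) + (0)
Last nonzero remainder: 20z^2−20z+240. Dividing through by 20 gives the monic gcd z^2−z+12.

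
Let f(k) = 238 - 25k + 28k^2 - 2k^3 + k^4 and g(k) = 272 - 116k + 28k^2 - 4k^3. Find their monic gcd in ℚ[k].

17 - 3k + k^2

By polynomial division,
  k^4 - 2k^3 + 28k^2 - 25k + 238 = (-(1/4)k - 5/4)(-4k^3 + 28k^2 - 116k + 272) + (34k^2 - 102k + 578)
  -4k^3 + 28k^2 - 116k + 272 = (-(2/17)k + 8/17)(34k^2 - 102k + 578) + (0)
Last nonzero remainder: 34k^2 - 102k + 578. Dividing through by 34 gives the monic gcd k^2 - 3k + 17.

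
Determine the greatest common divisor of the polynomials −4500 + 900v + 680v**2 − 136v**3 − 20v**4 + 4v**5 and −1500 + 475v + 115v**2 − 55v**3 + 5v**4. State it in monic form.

75 − 5v − 7v**2 + v**3

Euclidean algorithm in ℚ[v]:
  4v**5 − 20v**4 − 136v**3 + 680v**2 + 900v − 4500 = ((4/5)v + 24/5)(5v**4 − 55v**3 + 115v**2 + 475v − 1500) + (36v**3 − 252v**2 − 180v + 2700)
  5v**4 − 55v**3 + 115v**2 + 475v − 1500 = ((5/36)v − 5/9)(36v**3 − 252v**2 − 180v + 2700) + (0)
Last nonzero remainder: 36v**3 − 252v**2 − 180v + 2700. Dividing through by 36 gives the monic gcd v**3 − 7v**2 − 5v + 75.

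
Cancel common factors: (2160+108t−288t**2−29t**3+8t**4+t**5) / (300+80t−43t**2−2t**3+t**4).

(−72−6t+7t**2+t**3)/(−10−3t+t**2)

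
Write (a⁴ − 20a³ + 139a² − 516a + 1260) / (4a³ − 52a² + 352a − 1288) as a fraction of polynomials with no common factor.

(a³ − 13a² + 48a − 180)/(4a² − 24a + 184)

Euclidean algorithm in ℚ[a]:
  a⁴ − 20a³ + 139a² − 516a + 1260 = ((1/4)a − 7/4)(4a³ − 52a² + 352a − 1288) + (−40a² + 422a − 994)
  4a³ − 52a² + 352a − 1288 = (−(1/10)a + 49/200)(−40a² + 422a − 994) + ((14921/100)a − 104447/100)
  −40a² + 422a − 994 = (−(4000/14921)a + 14200/14921)((14921/100)a − 104447/100) + (0)
Last nonzero remainder: (14921/100)a − 104447/100. Dividing through by 14921/100 gives the monic gcd a − 7.
Cancel a − 7 from numerator and denominator to get the reduced form.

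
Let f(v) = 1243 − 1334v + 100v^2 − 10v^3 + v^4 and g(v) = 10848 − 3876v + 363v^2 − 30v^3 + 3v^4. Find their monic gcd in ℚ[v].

113 + 2v + v^2

Repeated division with remainder:
  v^4 − 10v^3 + 100v^2 − 1334v + 1243 = (1/3)(3v^4 − 30v^3 + 363v^2 − 3876v + 10848) + (−21v^2 − 42v − 2373)
  3v^4 − 30v^3 + 363v^2 − 3876v + 10848 = (−(1/7)v^2 + (12/7)v − 32/7)(−21v^2 − 42v − 2373) + (0)
Last nonzero remainder: −21v^2 − 42v − 2373. Dividing through by −21 gives the monic gcd v^2 + 2v + 113.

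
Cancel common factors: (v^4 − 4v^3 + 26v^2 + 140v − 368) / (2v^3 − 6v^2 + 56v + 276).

(v^2 + 2v − 8)/(2v + 6)

Apply the Euclidean algorithm:
  v^4 − 4v^3 + 26v^2 + 140v − 368 = ((1/2)v − 1/2)(2v^3 − 6v^2 + 56v + 276) + (−5v^2 + 30v − 230)
  2v^3 − 6v^2 + 56v + 276 = (−(2/5)v − 6/5)(−5v^2 + 30v − 230) + (0)
Last nonzero remainder: −5v^2 + 30v − 230. Dividing through by −5 gives the monic gcd v^2 − 6v + 46.
Cancel v^2 − 6v + 46 from numerator and denominator to get the reduced form.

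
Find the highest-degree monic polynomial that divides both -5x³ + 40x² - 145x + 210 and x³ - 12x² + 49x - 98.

By polynomial division,
  -5x³ + 40x² - 145x + 210 = (-5)(x³ - 12x² + 49x - 98) + (-20x² + 100x - 280)
  x³ - 12x² + 49x - 98 = (-(1/20)x + 7/20)(-20x² + 100x - 280) + (0)
Last nonzero remainder: -20x² + 100x - 280. Dividing through by -20 gives the monic gcd x² - 5x + 14.

x² - 5x + 14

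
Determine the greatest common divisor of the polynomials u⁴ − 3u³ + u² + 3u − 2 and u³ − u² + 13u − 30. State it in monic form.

Euclidean algorithm in ℚ[u]:
  u⁴ − 3u³ + u² + 3u − 2 = (u − 2)(u³ − u² + 13u − 30) + (−14u² + 59u − 62)
  u³ − u² + 13u − 30 = (−(1/14)u − 45/196)(−14u² + 59u − 62) + ((4335/196)u − 4335/98)
  −14u² + 59u − 62 = (−(2744/4335)u + 6076/4335)((4335/196)u − 4335/98) + (0)
Last nonzero remainder: (4335/196)u − 4335/98. Dividing through by 4335/196 gives the monic gcd u − 2.

u − 2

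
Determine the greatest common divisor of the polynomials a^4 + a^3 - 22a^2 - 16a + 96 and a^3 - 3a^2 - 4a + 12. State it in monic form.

a - 2

By polynomial division,
  a^4 + a^3 - 22a^2 - 16a + 96 = (a + 4)(a^3 - 3a^2 - 4a + 12) + (-6a^2 - 12a + 48)
  a^3 - 3a^2 - 4a + 12 = (-(1/6)a + 5/6)(-6a^2 - 12a + 48) + (14a - 28)
  -6a^2 - 12a + 48 = (-(3/7)a - 12/7)(14a - 28) + (0)
Last nonzero remainder: 14a - 28. Dividing through by 14 gives the monic gcd a - 2.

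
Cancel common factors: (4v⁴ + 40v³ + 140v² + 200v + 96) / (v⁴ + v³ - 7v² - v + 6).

(4v² + 24v + 32)/(v² - 3v + 2)

Euclidean algorithm in ℚ[v]:
  4v⁴ + 40v³ + 140v² + 200v + 96 = (4)(v⁴ + v³ - 7v² - v + 6) + (36v³ + 168v² + 204v + 72)
  v⁴ + v³ - 7v² - v + 6 = ((1/36)v - 11/108)(36v³ + 168v² + 204v + 72) + ((40/9)v² + (160/9)v + 40/3)
  36v³ + 168v² + 204v + 72 = ((81/10)v + 27/5)((40/9)v² + (160/9)v + 40/3) + (0)
Last nonzero remainder: (40/9)v² + (160/9)v + 40/3. Dividing through by 40/9 gives the monic gcd v² + 4v + 3.
Cancel v² + 4v + 3 from numerator and denominator to get the reduced form.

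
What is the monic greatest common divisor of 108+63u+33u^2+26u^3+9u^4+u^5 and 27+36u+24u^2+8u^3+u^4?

By polynomial division,
  u^5+9u^4+26u^3+33u^2+63u+108 = (u+1)(u^4+8u^3+24u^2+36u+27) + (−6u^3−27u^2+81)
  u^4+8u^3+24u^2+36u+27 = (−(1/6)u−7/12)(−6u^3−27u^2+81) + ((33/4)u^2+(99/2)u+297/4)
  −6u^3−27u^2+81 = (−(8/11)u+12/11)((33/4)u^2+(99/2)u+297/4) + (0)
Last nonzero remainder: (33/4)u^2+(99/2)u+297/4. Dividing through by 33/4 gives the monic gcd u^2+6u+9.

9+6u+u^2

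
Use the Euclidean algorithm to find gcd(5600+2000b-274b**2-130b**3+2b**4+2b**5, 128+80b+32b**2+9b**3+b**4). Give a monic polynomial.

16+8b+b**2

By polynomial division,
  2b**5+2b**4-130b**3-274b**2+2000b+5600 = (2b-16)(b**4+9b**3+32b**2+80b+128) + (-50b**3+78b**2+3024b+7648)
  b**4+9b**3+32b**2+80b+128 = (-(1/50)b-132/625)(-50b**3+78b**2+3024b+7648) + ((68096/625)b**2+(544768/625)b+1089536/625)
  -50b**3+78b**2+3024b+7648 = (-(15625/34048)b+149375/34048)((68096/625)b**2+(544768/625)b+1089536/625) + (0)
Last nonzero remainder: (68096/625)b**2+(544768/625)b+1089536/625. Dividing through by 68096/625 gives the monic gcd b**2+8b+16.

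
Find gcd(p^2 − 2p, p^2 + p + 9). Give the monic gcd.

Euclidean algorithm in ℚ[p]:
  p^2 − 2p = (p^2 + p + 9) + (−3p − 9)
  p^2 + p + 9 = (−(1/3)p + 2/3)(−3p − 9) + (15)
  −3p − 9 = (−(1/5)p − 3/5)(15) + (0)
The last nonzero remainder is the constant 15, so the polynomials are coprime and gcd = 1.

1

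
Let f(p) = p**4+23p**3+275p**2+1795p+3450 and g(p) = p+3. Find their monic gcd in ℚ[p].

By polynomial division,
  p**4+23p**3+275p**2+1795p+3450 = (p**3+20p**2+215p+1150)(p+3) + (0)
The last nonzero remainder p+3 is already monic.

p+3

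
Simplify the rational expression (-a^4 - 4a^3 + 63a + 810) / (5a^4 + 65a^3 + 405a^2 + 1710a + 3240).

Repeated division with remainder:
  -a^4 - 4a^3 + 63a + 810 = (-1/5)(5a^4 + 65a^3 + 405a^2 + 1710a + 3240) + (9a^3 + 81a^2 + 405a + 1458)
  5a^4 + 65a^3 + 405a^2 + 1710a + 3240 = ((5/9)a + 20/9)(9a^3 + 81a^2 + 405a + 1458) + (0)
Last nonzero remainder: 9a^3 + 81a^2 + 405a + 1458. Dividing through by 9 gives the monic gcd a^3 + 9a^2 + 45a + 162.
Cancel a^3 + 9a^2 + 45a + 162 from numerator and denominator to get the reduced form.

(-a + 5)/(5a + 20)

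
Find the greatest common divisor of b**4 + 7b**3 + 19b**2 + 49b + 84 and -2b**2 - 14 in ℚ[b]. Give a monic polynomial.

b**2 + 7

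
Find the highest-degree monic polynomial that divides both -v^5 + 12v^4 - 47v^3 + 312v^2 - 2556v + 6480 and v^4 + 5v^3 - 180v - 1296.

v^3 - v^2 + 6v - 216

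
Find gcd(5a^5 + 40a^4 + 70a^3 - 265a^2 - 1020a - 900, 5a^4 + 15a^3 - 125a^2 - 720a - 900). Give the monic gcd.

a^3 + 9a^2 + 29a + 30

Euclidean algorithm in ℚ[a]:
  5a^5 + 40a^4 + 70a^3 - 265a^2 - 1020a - 900 = (a + 5)(5a^4 + 15a^3 - 125a^2 - 720a - 900) + (120a^3 + 1080a^2 + 3480a + 3600)
  5a^4 + 15a^3 - 125a^2 - 720a - 900 = ((1/24)a - 1/4)(120a^3 + 1080a^2 + 3480a + 3600) + (0)
Last nonzero remainder: 120a^3 + 1080a^2 + 3480a + 3600. Dividing through by 120 gives the monic gcd a^3 + 9a^2 + 29a + 30.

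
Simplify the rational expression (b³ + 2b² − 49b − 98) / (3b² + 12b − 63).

By polynomial division,
  b³ + 2b² − 49b − 98 = ((1/3)b − 2/3)(3b² + 12b − 63) + (−20b − 140)
  3b² + 12b − 63 = (−(3/20)b + 9/20)(−20b − 140) + (0)
Last nonzero remainder: −20b − 140. Dividing through by −20 gives the monic gcd b + 7.
Cancel b + 7 from numerator and denominator to get the reduced form.

(b² − 5b − 14)/(3b − 9)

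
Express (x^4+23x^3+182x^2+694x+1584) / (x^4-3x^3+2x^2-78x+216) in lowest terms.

Apply the Euclidean algorithm:
  x^4+23x^3+182x^2+694x+1584 = (x^4-3x^3+2x^2-78x+216) + (26x^3+180x^2+772x+1368)
  x^4-3x^3+2x^2-78x+216 = ((1/26)x-129/338)(26x^3+180x^2+772x+1368) + ((6930/169)x^2+(27720/169)x+124740/169)
  26x^3+180x^2+772x+1368 = ((2197/3465)x+6422/3465)((6930/169)x^2+(27720/169)x+124740/169) + (0)
Last nonzero remainder: (6930/169)x^2+(27720/169)x+124740/169. Dividing through by 6930/169 gives the monic gcd x^2+4x+18.
Cancel x^2+4x+18 from numerator and denominator to get the reduced form.

(x^2+19x+88)/(x^2-7x+12)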